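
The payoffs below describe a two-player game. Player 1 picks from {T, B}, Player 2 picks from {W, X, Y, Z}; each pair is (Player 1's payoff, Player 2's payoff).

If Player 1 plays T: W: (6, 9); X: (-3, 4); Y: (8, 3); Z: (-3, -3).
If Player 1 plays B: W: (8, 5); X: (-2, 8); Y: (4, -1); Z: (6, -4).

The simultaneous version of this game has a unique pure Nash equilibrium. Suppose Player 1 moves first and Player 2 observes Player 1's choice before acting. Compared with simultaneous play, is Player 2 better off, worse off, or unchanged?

better off

Player 2 best-responds to each possible Player 1 move:
- T → Player 2 plays W (best of 9, 4, 3, -3); Player 1 gets 6.
- B → Player 2 plays X (best of 5, 8, -1, -4); Player 1 gets -2.
Among 6, -2, the best is 6 at T. Subgame-perfect outcome: (T, W) with payoffs (6, 9).
Now find the simultaneous Nash equilibrium.
Player 1's best replies: W→B; X→B; Y→T; Z→B.
Player 2's best replies: T→W; B→X.
Only (B, X) has each player best-responding; Nash payoffs (-2, 8).
Player 2 earns 9 sequentially versus 8 at the Nash outcome: better off.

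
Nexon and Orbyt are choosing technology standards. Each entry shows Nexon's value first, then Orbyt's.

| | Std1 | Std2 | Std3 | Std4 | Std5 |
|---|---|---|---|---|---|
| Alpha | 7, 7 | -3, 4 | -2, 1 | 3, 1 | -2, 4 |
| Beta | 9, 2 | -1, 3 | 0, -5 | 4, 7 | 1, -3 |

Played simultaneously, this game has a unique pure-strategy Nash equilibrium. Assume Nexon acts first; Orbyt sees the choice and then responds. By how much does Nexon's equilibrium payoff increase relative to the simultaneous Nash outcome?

Work backward from Orbyt's decision.
- Alpha: Orbyt compares 7, 4, 1, 1, 4 and picks Std1; Nexon would get 7.
- Beta: Orbyt compares 2, 3, -5, 7, -3 and picks Std4; Nexon would get 4.
Maximizing over 7, 4, Nexon chooses Alpha. Subgame-perfect outcome: (Alpha, Std1) with payoffs (7, 7).
Now find the simultaneous Nash equilibrium.
Nexon's best replies: Std1→Beta; Std2→Beta; Std3→Beta; Std4→Beta; Std5→Beta.
Orbyt's best replies: Alpha→Std1; Beta→Std4.
Only (Beta, Std4) has each player best-responding; Nash payoffs (4, 7).
Nexon's commitment gain: 7 − 4 = 3.

3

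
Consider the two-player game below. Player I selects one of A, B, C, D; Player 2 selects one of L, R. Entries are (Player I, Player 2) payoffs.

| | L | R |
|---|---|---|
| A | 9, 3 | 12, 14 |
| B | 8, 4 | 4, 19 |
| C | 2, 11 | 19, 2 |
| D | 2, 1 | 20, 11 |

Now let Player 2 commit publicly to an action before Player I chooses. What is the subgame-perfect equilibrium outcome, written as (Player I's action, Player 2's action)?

(D, R)

Work backward from Player I's decision.
- L → Player I plays A (best of 9, 8, 2, 2); Player 2 gets 3.
- R → Player I plays D (best of 12, 4, 19, 20); Player 2 gets 11.
Maximizing over 3, 11, Player 2 chooses R. Subgame-perfect outcome: (D, R) with payoffs (20, 11).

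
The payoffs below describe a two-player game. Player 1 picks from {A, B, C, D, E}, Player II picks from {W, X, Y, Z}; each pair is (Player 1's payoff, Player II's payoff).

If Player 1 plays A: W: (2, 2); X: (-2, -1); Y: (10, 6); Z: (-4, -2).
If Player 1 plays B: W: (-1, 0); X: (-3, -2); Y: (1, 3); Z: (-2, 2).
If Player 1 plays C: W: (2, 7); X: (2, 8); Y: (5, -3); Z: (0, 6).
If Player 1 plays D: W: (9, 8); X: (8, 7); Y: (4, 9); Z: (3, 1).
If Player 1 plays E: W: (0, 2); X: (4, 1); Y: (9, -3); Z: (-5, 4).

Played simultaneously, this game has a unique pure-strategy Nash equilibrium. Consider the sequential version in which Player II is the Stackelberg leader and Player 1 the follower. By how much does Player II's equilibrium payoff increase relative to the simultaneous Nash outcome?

Player 1 best-responds to each possible Player II move:
- W → Player 1 plays D (best of 2, -1, 2, 9, 0); Player II gets 8.
- X → Player 1 plays D (best of -2, -3, 2, 8, 4); Player II gets 7.
- Y → Player 1 plays A (best of 10, 1, 5, 4, 9); Player II gets 6.
- Z → Player 1 plays D (best of -4, -2, 0, 3, -5); Player II gets 1.
Player II's induced payoffs are 8, 7, 6, 1, so Player II commits to W. Subgame-perfect outcome: (D, W) with payoffs (9, 8).
Now find the simultaneous Nash equilibrium.
Player 1's best replies: W→D; X→D; Y→A; Z→D.
Player II's best replies: A→Y; B→Y; C→X; D→Y; E→Z.
The unique mutual best reply is (A, Y), giving (10, 6).
Player II's commitment gain: 8 − 6 = 2.

2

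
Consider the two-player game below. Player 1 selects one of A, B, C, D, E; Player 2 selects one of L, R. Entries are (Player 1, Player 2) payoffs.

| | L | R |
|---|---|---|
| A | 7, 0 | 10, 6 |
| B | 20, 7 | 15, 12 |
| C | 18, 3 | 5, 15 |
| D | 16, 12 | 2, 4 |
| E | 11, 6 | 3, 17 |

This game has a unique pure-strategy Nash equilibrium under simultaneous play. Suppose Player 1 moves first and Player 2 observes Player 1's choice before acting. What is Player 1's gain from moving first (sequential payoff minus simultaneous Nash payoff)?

Solve by backward induction (Player 1 leads).
- A → Player 2 plays R (best of 0, 6); Player 1 gets 10.
- B → Player 2 plays R (best of 7, 12); Player 1 gets 15.
- C → Player 2 plays R (best of 3, 15); Player 1 gets 5.
- D → Player 2 plays L (best of 12, 4); Player 1 gets 16.
- E → Player 2 plays R (best of 6, 17); Player 1 gets 3.
Maximizing over 10, 15, 5, 16, 3, Player 1 chooses D. Subgame-perfect outcome: (D, L) with payoffs (16, 12).
Now find the simultaneous Nash equilibrium.
Player 1's best replies: L→B; R→B.
Player 2's best replies: A→R; B→R; C→R; D→L; E→R.
The unique mutual best reply is (B, R), giving (15, 12).
Player 1's commitment gain: 16 − 15 = 1.

1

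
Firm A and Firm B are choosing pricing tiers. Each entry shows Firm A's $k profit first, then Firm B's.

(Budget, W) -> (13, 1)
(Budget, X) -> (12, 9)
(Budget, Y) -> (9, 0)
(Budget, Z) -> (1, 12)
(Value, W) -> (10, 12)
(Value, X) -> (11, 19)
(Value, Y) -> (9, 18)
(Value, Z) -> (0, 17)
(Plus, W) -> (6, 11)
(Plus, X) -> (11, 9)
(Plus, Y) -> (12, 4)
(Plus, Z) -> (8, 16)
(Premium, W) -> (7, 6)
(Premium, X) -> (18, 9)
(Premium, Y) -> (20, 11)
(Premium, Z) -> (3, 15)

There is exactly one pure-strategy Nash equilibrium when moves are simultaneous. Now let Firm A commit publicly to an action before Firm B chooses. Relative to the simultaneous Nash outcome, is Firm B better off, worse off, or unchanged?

Work backward from Firm B's decision.
- Budget: BR = Z, leader payoff 1.
- Value: BR = X, leader payoff 11.
- Plus: BR = Z, leader payoff 8.
- Premium: BR = Z, leader payoff 3.
Maximizing over 1, 11, 8, 3, Firm A chooses Value. Subgame-perfect outcome: (Value, X) with payoffs (11, 19).
Now find the simultaneous Nash equilibrium.
Firm A's best replies: W→Budget; X→Premium; Y→Premium; Z→Plus.
Firm B's best replies: Budget→Z; Value→X; Plus→Z; Premium→Z.
Only (Plus, Z) has each player best-responding; Nash payoffs (8, 16).
Firm B earns 19 sequentially versus 16 at the Nash outcome: better off.

better off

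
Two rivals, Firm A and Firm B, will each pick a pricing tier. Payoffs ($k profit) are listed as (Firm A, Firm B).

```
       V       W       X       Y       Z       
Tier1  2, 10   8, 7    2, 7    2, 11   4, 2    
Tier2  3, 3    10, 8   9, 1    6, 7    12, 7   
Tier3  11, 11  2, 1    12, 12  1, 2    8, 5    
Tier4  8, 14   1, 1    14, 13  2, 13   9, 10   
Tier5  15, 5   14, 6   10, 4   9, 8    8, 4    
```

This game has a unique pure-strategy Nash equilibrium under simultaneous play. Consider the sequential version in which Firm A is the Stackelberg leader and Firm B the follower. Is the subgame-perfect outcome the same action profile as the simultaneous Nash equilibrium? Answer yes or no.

no

Firm B best-responds to each possible Firm A move:
- Tier1: Firm B compares 10, 7, 7, 11, 2 and picks Y; Firm A would get 2.
- Tier2: Firm B compares 3, 8, 1, 7, 7 and picks W; Firm A would get 10.
- Tier3: Firm B compares 11, 1, 12, 2, 5 and picks X; Firm A would get 12.
- Tier4: Firm B compares 14, 1, 13, 13, 10 and picks V; Firm A would get 8.
- Tier5: Firm B compares 5, 6, 4, 8, 4 and picks Y; Firm A would get 9.
Maximizing over 2, 10, 12, 8, 9, Firm A chooses Tier3. Subgame-perfect outcome: (Tier3, X) with payoffs (12, 12).
Now find the simultaneous Nash equilibrium.
Firm A's best replies: V→Tier5; W→Tier5; X→Tier4; Y→Tier5; Z→Tier2.
Firm B's best replies: Tier1→Y; Tier2→W; Tier3→X; Tier4→V; Tier5→Y.
The unique mutual best reply is (Tier5, Y), giving (9, 8).
Sequential outcome (Tier3, X) differs from the Nash profile (Tier5, Y).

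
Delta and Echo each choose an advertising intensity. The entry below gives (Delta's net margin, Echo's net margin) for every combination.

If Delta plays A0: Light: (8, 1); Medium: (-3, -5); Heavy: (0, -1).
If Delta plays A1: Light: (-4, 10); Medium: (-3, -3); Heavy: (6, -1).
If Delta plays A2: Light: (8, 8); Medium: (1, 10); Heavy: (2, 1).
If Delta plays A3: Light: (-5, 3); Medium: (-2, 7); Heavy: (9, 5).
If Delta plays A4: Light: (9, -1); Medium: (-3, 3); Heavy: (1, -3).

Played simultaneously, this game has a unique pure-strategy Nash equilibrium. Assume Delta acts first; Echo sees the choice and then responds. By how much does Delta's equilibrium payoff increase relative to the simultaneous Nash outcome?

Solve by backward induction (Delta leads).
- A0: Echo compares 1, -5, -1 and picks Light; Delta would get 8.
- A1: Echo compares 10, -3, -1 and picks Light; Delta would get -4.
- A2: Echo compares 8, 10, 1 and picks Medium; Delta would get 1.
- A3: Echo compares 3, 7, 5 and picks Medium; Delta would get -2.
- A4: Echo compares -1, 3, -3 and picks Medium; Delta would get -3.
Among 8, -4, 1, -2, -3, the best is 8 at A0. Subgame-perfect outcome: (A0, Light) with payoffs (8, 1).
For the simultaneous game, intersect best replies.
Delta's best replies: Light→A4; Medium→A2; Heavy→A3.
Echo's best replies: A0→Light; A1→Light; A2→Medium; A3→Medium; A4→Medium.
Only (A2, Medium) has each player best-responding; Nash payoffs (1, 10).
Delta's commitment gain: 8 − 1 = 7.

7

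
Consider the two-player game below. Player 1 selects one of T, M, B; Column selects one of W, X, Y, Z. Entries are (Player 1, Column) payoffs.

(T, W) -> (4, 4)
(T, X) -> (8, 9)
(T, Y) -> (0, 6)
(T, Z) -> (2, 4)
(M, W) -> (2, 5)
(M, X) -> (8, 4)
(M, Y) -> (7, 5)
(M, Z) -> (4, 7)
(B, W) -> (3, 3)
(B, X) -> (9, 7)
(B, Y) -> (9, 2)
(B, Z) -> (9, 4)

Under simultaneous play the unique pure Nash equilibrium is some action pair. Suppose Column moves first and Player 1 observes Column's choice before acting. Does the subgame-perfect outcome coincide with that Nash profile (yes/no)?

Solve by backward induction (Column leads).
- W → Player 1 plays T (best of 4, 2, 3); Column gets 4.
- X → Player 1 plays B (best of 8, 8, 9); Column gets 7.
- Y → Player 1 plays B (best of 0, 7, 9); Column gets 2.
- Z → Player 1 plays B (best of 2, 4, 9); Column gets 4.
Maximizing over 4, 7, 2, 4, Column chooses X. Subgame-perfect outcome: (B, X) with payoffs (9, 7).
Under simultaneous play:
Player 1's best replies: W→T; X→B; Y→B; Z→B.
Column's best replies: T→X; M→Z; B→X.
The unique mutual best reply is (B, X), giving (9, 7).
Sequential outcome (B, X) coincides with the Nash profile (B, X).

yes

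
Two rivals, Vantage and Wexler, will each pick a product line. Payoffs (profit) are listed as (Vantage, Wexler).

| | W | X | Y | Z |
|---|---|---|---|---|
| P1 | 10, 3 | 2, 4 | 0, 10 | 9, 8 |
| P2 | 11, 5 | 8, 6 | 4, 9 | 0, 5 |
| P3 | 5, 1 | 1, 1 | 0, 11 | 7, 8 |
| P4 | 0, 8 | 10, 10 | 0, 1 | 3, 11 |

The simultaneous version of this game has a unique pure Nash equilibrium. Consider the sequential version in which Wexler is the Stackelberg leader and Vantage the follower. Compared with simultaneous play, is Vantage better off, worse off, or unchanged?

Backward induction with Wexler moving first.
- W: BR = P2, leader payoff 5.
- X: BR = P4, leader payoff 10.
- Y: BR = P2, leader payoff 9.
- Z: BR = P1, leader payoff 8.
Maximizing over 5, 10, 9, 8, Wexler chooses X. Subgame-perfect outcome: (P4, X) with payoffs (10, 10).
Now find the simultaneous Nash equilibrium.
Vantage's best replies: W→P2; X→P4; Y→P2; Z→P1.
Wexler's best replies: P1→Y; P2→Y; P3→Y; P4→Z.
The unique mutual best reply is (P2, Y), giving (4, 9).
Vantage earns 10 sequentially versus 4 at the Nash outcome: better off.

better off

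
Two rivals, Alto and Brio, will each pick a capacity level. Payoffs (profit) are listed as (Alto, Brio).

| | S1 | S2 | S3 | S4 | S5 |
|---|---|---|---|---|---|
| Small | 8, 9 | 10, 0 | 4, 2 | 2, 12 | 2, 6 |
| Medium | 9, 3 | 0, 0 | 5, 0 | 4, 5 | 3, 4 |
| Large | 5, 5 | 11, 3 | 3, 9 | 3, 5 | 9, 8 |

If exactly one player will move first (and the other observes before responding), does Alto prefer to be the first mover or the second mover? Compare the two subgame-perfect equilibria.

second

If Alto leads: Brio's best replies are Small→S4, Medium→S4, Large→S3; Alto's induced payoffs 2, 4, 3; outcome (Medium, S4), payoffs (4, 5).
If Brio leads: Alto's best replies are S1→Medium, S2→Large, S3→Medium, S4→Medium, S5→Large; Brio's induced payoffs 3, 3, 0, 5, 8; outcome (Large, S5), payoffs (9, 8).
Alto gets 4 moving first and 9 moving second, so Alto prefers to move second.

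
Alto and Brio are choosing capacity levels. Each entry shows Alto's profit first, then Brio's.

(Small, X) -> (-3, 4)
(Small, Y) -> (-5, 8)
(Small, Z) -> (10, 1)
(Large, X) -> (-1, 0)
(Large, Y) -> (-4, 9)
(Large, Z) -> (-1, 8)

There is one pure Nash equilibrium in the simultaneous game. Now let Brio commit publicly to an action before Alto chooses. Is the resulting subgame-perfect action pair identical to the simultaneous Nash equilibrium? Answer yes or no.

yes

Solve by backward induction (Brio leads).
- X: BR = Large, leader payoff 0.
- Y: BR = Large, leader payoff 9.
- Z: BR = Small, leader payoff 1.
Brio's induced payoffs are 0, 9, 1, so Brio commits to Y. Subgame-perfect outcome: (Large, Y) with payoffs (-4, 9).
Under simultaneous play:
Alto's best replies: X→Large; Y→Large; Z→Small.
Brio's best replies: Small→Y; Large→Y.
Only (Large, Y) has each player best-responding; Nash payoffs (-4, 9).
Sequential outcome (Large, Y) coincides with the Nash profile (Large, Y).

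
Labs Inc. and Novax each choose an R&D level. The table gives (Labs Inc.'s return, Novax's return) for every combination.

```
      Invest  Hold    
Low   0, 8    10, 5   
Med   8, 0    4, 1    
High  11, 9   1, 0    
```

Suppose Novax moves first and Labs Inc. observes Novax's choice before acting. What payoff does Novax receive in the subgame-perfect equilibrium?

Labs Inc. best-responds to each possible Novax move:
- Invest: Labs Inc. compares 0, 8, 11 and picks High; Novax would get 9.
- Hold: Labs Inc. compares 10, 4, 1 and picks Low; Novax would get 5.
Maximizing over 9, 5, Novax chooses Invest. Subgame-perfect outcome: (High, Invest) with payoffs (11, 9).

9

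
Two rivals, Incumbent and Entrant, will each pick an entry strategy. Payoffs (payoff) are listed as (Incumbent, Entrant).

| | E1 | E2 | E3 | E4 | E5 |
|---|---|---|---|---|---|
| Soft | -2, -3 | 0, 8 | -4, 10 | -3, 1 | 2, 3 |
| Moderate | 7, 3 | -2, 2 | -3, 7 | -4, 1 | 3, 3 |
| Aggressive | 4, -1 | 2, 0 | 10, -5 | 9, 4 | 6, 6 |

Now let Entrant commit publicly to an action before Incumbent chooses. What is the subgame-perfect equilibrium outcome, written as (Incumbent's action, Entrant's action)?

Work backward from Incumbent's decision.
- E1: BR = Moderate, leader payoff 3.
- E2: BR = Aggressive, leader payoff 0.
- E3: BR = Aggressive, leader payoff -5.
- E4: BR = Aggressive, leader payoff 4.
- E5: BR = Aggressive, leader payoff 6.
Entrant's induced payoffs are 3, 0, -5, 4, 6, so Entrant commits to E5. Subgame-perfect outcome: (Aggressive, E5) with payoffs (6, 6).

(Aggressive, E5)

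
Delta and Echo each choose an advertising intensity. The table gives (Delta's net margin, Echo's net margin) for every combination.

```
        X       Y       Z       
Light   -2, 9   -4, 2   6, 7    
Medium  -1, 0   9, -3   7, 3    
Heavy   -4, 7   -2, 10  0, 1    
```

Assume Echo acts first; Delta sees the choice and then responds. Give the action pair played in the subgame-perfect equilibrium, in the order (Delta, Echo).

Backward induction with Echo moving first.
- X → Delta plays Medium (best of -2, -1, -4); Echo gets 0.
- Y → Delta plays Medium (best of -4, 9, -2); Echo gets -3.
- Z → Delta plays Medium (best of 6, 7, 0); Echo gets 3.
Echo's induced payoffs are 0, -3, 3, so Echo commits to Z. Subgame-perfect outcome: (Medium, Z) with payoffs (7, 3).

(Medium, Z)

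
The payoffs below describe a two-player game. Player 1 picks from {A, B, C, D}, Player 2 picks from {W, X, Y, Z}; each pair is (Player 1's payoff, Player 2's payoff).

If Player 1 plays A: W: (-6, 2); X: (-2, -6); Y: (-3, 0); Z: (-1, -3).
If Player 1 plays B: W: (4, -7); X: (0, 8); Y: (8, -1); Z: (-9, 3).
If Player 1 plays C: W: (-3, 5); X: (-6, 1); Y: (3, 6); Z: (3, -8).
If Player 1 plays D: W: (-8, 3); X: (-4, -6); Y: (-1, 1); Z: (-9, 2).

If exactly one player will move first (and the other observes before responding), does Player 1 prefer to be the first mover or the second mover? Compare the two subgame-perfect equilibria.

first

If Player 1 leads: Player 2's best replies are A→W, B→X, C→Y, D→W; Player 1's induced payoffs -6, 0, 3, -8; outcome (C, Y), payoffs (3, 6).
If Player 2 leads: Player 1's best replies are W→B, X→B, Y→B, Z→C; Player 2's induced payoffs -7, 8, -1, -8; outcome (B, X), payoffs (0, 8).
Player 1 gets 3 moving first and 0 moving second, so Player 1 prefers to move first.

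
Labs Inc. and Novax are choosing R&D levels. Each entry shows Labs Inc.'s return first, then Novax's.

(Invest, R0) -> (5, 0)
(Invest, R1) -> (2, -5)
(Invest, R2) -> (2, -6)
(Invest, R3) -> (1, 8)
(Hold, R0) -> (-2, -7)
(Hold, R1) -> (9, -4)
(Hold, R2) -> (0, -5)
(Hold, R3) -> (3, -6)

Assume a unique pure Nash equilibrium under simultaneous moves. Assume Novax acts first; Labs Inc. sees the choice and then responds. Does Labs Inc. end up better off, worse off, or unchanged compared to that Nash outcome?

worse off

Work backward from Labs Inc.'s decision.
- R0 → Labs Inc. plays Invest (best of 5, -2); Novax gets 0.
- R1 → Labs Inc. plays Hold (best of 2, 9); Novax gets -4.
- R2 → Labs Inc. plays Invest (best of 2, 0); Novax gets -6.
- R3 → Labs Inc. plays Hold (best of 1, 3); Novax gets -6.
Maximizing over 0, -4, -6, -6, Novax chooses R0. Subgame-perfect outcome: (Invest, R0) with payoffs (5, 0).
For the simultaneous game, intersect best replies.
Labs Inc.'s best replies: R0→Invest; R1→Hold; R2→Invest; R3→Hold.
Novax's best replies: Invest→R3; Hold→R1.
Only (Hold, R1) has each player best-responding; Nash payoffs (9, -4).
Labs Inc. earns 5 sequentially versus 9 at the Nash outcome: worse off.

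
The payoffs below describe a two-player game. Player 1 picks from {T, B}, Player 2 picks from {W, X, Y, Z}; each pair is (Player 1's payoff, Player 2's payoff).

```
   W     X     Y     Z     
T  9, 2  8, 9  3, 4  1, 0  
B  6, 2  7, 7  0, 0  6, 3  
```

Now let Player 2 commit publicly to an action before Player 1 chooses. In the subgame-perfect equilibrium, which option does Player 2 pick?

Work backward from Player 1's decision.
- W: Player 1 compares 9, 6 and picks T; Player 2 would get 2.
- X: Player 1 compares 8, 7 and picks T; Player 2 would get 9.
- Y: Player 1 compares 3, 0 and picks T; Player 2 would get 4.
- Z: Player 1 compares 1, 6 and picks B; Player 2 would get 3.
Among 2, 9, 4, 3, the best is 9 at X. Subgame-perfect outcome: (T, X) with payoffs (8, 9).

X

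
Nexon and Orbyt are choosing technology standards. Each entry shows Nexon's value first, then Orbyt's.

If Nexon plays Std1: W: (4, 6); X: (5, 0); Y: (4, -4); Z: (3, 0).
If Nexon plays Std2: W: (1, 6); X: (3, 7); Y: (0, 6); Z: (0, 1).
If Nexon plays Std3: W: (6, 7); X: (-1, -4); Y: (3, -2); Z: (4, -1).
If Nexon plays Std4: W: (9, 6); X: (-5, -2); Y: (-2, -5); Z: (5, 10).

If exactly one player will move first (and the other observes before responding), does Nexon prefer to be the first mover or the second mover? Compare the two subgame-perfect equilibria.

first

If Nexon leads: Orbyt's best replies are Std1→W, Std2→X, Std3→W, Std4→Z; Nexon's induced payoffs 4, 3, 6, 5; outcome (Std3, W), payoffs (6, 7).
If Orbyt leads: Nexon's best replies are W→Std4, X→Std1, Y→Std1, Z→Std4; Orbyt's induced payoffs 6, 0, -4, 10; outcome (Std4, Z), payoffs (5, 10).
Nexon gets 6 moving first and 5 moving second, so Nexon prefers to move first.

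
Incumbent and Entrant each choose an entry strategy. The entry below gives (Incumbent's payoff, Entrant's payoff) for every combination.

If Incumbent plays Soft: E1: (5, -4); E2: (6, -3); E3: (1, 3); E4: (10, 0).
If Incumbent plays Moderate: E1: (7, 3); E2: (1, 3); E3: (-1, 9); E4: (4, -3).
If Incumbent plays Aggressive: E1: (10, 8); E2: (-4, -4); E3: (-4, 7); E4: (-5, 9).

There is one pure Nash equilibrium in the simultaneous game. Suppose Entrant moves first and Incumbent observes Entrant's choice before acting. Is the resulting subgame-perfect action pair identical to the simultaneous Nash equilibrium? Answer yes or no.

no

Incumbent best-responds to each possible Entrant move:
- E1 → Incumbent plays Aggressive (best of 5, 7, 10); Entrant gets 8.
- E2 → Incumbent plays Soft (best of 6, 1, -4); Entrant gets -3.
- E3 → Incumbent plays Soft (best of 1, -1, -4); Entrant gets 3.
- E4 → Incumbent plays Soft (best of 10, 4, -5); Entrant gets 0.
Among 8, -3, 3, 0, the best is 8 at E1. Subgame-perfect outcome: (Aggressive, E1) with payoffs (10, 8).
Now find the simultaneous Nash equilibrium.
Incumbent's best replies: E1→Aggressive; E2→Soft; E3→Soft; E4→Soft.
Entrant's best replies: Soft→E3; Moderate→E3; Aggressive→E4.
Only (Soft, E3) has each player best-responding; Nash payoffs (1, 3).
Sequential outcome (Aggressive, E1) differs from the Nash profile (Soft, E3).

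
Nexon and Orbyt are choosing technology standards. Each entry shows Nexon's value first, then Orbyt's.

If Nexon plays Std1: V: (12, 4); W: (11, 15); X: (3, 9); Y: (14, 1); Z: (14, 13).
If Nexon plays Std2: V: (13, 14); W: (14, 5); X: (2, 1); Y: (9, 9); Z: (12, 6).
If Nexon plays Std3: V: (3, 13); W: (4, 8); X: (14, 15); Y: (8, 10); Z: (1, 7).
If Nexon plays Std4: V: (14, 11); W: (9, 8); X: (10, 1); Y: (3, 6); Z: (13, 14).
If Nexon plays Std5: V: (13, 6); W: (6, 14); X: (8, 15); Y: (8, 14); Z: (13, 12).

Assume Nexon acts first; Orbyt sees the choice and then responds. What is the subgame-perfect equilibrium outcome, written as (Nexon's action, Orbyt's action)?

(Std3, X)

Backward induction with Nexon moving first.
- Std1: BR = W, leader payoff 11.
- Std2: BR = V, leader payoff 13.
- Std3: BR = X, leader payoff 14.
- Std4: BR = Z, leader payoff 13.
- Std5: BR = X, leader payoff 8.
Nexon's induced payoffs are 11, 13, 14, 13, 8, so Nexon commits to Std3. Subgame-perfect outcome: (Std3, X) with payoffs (14, 15).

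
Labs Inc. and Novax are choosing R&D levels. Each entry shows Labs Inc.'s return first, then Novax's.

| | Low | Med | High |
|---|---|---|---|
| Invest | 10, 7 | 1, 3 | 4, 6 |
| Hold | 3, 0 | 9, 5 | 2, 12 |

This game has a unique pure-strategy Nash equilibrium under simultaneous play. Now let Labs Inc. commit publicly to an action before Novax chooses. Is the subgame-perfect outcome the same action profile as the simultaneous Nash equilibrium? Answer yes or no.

Novax best-responds to each possible Labs Inc. move:
- Invest: Novax compares 7, 3, 6 and picks Low; Labs Inc. would get 10.
- Hold: Novax compares 0, 5, 12 and picks High; Labs Inc. would get 2.
Maximizing over 10, 2, Labs Inc. chooses Invest. Subgame-perfect outcome: (Invest, Low) with payoffs (10, 7).
Now find the simultaneous Nash equilibrium.
Labs Inc.'s best replies: Low→Invest; Med→Hold; High→Invest.
Novax's best replies: Invest→Low; Hold→High.
The unique mutual best reply is (Invest, Low), giving (10, 7).
Sequential outcome (Invest, Low) coincides with the Nash profile (Invest, Low).

yes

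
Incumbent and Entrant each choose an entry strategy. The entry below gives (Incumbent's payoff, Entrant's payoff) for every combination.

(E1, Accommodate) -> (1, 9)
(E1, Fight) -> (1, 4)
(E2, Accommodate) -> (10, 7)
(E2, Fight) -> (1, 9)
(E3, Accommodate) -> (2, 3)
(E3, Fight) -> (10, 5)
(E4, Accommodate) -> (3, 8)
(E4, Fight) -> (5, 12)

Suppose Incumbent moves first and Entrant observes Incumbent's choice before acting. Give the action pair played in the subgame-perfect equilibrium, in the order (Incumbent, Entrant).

Backward induction with Incumbent moving first.
- E1: BR = Accommodate, leader payoff 1.
- E2: BR = Fight, leader payoff 1.
- E3: BR = Fight, leader payoff 10.
- E4: BR = Fight, leader payoff 5.
Among 1, 1, 10, 5, the best is 10 at E3. Subgame-perfect outcome: (E3, Fight) with payoffs (10, 5).

(E3, Fight)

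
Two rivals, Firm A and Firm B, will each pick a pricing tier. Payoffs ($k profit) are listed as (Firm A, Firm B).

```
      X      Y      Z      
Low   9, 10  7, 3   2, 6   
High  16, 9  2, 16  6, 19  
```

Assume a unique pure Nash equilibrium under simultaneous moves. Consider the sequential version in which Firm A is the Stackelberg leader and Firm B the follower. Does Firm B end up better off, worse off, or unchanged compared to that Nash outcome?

worse off

Work backward from Firm B's decision.
- Low: BR = X, leader payoff 9.
- High: BR = Z, leader payoff 6.
Among 9, 6, the best is 9 at Low. Subgame-perfect outcome: (Low, X) with payoffs (9, 10).
Now find the simultaneous Nash equilibrium.
Firm A's best replies: X→High; Y→Low; Z→High.
Firm B's best replies: Low→X; High→Z.
Only (High, Z) has each player best-responding; Nash payoffs (6, 19).
Firm B earns 10 sequentially versus 19 at the Nash outcome: worse off.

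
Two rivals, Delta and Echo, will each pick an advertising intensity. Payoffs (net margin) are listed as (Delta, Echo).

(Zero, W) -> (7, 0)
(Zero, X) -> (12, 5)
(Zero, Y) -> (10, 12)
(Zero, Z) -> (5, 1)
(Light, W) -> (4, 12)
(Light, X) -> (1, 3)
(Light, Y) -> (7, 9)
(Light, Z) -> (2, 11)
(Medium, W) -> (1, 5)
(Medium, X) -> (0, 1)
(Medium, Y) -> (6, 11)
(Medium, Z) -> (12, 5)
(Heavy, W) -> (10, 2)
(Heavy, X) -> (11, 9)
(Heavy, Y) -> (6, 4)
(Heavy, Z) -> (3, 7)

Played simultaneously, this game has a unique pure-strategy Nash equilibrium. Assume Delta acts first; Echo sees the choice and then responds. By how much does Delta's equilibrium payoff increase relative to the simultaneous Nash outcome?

Echo best-responds to each possible Delta move:
- Zero: BR = Y, leader payoff 10.
- Light: BR = W, leader payoff 4.
- Medium: BR = Y, leader payoff 6.
- Heavy: BR = X, leader payoff 11.
Delta's induced payoffs are 10, 4, 6, 11, so Delta commits to Heavy. Subgame-perfect outcome: (Heavy, X) with payoffs (11, 9).
For the simultaneous game, intersect best replies.
Delta's best replies: W→Heavy; X→Zero; Y→Zero; Z→Medium.
Echo's best replies: Zero→Y; Light→W; Medium→Y; Heavy→X.
Only (Zero, Y) has each player best-responding; Nash payoffs (10, 12).
Delta's commitment gain: 11 − 10 = 1.

1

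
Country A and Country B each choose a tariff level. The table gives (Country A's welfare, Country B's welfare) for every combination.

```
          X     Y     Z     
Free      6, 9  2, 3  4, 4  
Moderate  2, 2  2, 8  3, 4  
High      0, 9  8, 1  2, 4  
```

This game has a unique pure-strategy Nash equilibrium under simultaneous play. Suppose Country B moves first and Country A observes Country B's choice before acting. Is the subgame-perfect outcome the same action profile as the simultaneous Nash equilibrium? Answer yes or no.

yes

Work backward from Country A's decision.
- X: BR = Free, leader payoff 9.
- Y: BR = High, leader payoff 1.
- Z: BR = Free, leader payoff 4.
Among 9, 1, 4, the best is 9 at X. Subgame-perfect outcome: (Free, X) with payoffs (6, 9).
For the simultaneous game, intersect best replies.
Country A's best replies: X→Free; Y→High; Z→Free.
Country B's best replies: Free→X; Moderate→Y; High→X.
Only (Free, X) has each player best-responding; Nash payoffs (6, 9).
Sequential outcome (Free, X) coincides with the Nash profile (Free, X).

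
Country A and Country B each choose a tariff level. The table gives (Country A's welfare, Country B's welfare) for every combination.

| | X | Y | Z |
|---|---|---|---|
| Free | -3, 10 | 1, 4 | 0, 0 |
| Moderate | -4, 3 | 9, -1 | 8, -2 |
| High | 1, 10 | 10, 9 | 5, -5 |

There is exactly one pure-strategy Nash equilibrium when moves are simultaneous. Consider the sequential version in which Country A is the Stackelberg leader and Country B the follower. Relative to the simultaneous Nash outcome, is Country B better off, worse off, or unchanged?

Solve by backward induction (Country A leads).
- Free: Country B compares 10, 4, 0 and picks X; Country A would get -3.
- Moderate: Country B compares 3, -1, -2 and picks X; Country A would get -4.
- High: Country B compares 10, 9, -5 and picks X; Country A would get 1.
Among -3, -4, 1, the best is 1 at High. Subgame-perfect outcome: (High, X) with payoffs (1, 10).
Now find the simultaneous Nash equilibrium.
Country A's best replies: X→High; Y→High; Z→Moderate.
Country B's best replies: Free→X; Moderate→X; High→X.
The unique mutual best reply is (High, X), giving (1, 10).
Country B earns 10 sequentially versus 10 at the Nash outcome: unchanged.

unchanged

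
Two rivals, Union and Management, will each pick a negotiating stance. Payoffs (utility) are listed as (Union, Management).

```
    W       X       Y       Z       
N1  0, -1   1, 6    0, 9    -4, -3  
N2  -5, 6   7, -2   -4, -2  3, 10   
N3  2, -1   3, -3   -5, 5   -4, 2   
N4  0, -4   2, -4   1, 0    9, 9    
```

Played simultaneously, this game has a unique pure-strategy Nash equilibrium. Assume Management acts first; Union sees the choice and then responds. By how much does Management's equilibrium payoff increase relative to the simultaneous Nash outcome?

Solve by backward induction (Management leads).
- W → Union plays N3 (best of 0, -5, 2, 0); Management gets -1.
- X → Union plays N2 (best of 1, 7, 3, 2); Management gets -2.
- Y → Union plays N4 (best of 0, -4, -5, 1); Management gets 0.
- Z → Union plays N4 (best of -4, 3, -4, 9); Management gets 9.
Maximizing over -1, -2, 0, 9, Management chooses Z. Subgame-perfect outcome: (N4, Z) with payoffs (9, 9).
Under simultaneous play:
Union's best replies: W→N3; X→N2; Y→N4; Z→N4.
Management's best replies: N1→Y; N2→Z; N3→Y; N4→Z.
The unique mutual best reply is (N4, Z), giving (9, 9).
Management's commitment gain: 9 − 9 = 0.

0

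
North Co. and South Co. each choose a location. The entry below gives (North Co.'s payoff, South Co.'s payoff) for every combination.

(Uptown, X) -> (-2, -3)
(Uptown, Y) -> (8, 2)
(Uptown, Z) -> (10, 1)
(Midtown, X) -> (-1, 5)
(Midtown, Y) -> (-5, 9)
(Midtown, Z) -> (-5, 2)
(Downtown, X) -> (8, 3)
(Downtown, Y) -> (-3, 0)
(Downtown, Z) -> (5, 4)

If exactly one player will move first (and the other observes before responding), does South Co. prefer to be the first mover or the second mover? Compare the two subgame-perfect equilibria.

If North Co. leads: South Co.'s best replies are Uptown→Y, Midtown→Y, Downtown→Z; North Co.'s induced payoffs 8, -5, 5; outcome (Uptown, Y), payoffs (8, 2).
If South Co. leads: North Co.'s best replies are X→Downtown, Y→Uptown, Z→Uptown; South Co.'s induced payoffs 3, 2, 1; outcome (Downtown, X), payoffs (8, 3).
South Co. gets 3 moving first and 2 moving second, so South Co. prefers to move first.

first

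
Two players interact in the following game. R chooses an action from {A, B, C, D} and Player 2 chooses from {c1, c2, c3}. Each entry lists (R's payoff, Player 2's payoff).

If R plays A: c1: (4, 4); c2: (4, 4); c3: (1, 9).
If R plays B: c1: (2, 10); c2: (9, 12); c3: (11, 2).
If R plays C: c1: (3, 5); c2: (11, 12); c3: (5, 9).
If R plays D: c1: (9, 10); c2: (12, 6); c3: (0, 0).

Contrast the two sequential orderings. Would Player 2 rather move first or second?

If R leads: Player 2's best replies are A→c3, B→c2, C→c2, D→c1; R's induced payoffs 1, 9, 11, 9; outcome (C, c2), payoffs (11, 12).
If Player 2 leads: R's best replies are c1→D, c2→D, c3→B; Player 2's induced payoffs 10, 6, 2; outcome (D, c1), payoffs (9, 10).
Player 2 gets 10 moving first and 12 moving second, so Player 2 prefers to move second.

second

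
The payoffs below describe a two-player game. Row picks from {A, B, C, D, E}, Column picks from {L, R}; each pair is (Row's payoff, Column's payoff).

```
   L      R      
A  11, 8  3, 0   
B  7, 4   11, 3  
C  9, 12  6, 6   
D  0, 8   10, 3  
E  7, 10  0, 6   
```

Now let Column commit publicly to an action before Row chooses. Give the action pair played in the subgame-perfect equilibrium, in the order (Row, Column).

(A, L)

Work backward from Row's decision.
- L → Row plays A (best of 11, 7, 9, 0, 7); Column gets 8.
- R → Row plays B (best of 3, 11, 6, 10, 0); Column gets 3.
Among 8, 3, the best is 8 at L. Subgame-perfect outcome: (A, L) with payoffs (11, 8).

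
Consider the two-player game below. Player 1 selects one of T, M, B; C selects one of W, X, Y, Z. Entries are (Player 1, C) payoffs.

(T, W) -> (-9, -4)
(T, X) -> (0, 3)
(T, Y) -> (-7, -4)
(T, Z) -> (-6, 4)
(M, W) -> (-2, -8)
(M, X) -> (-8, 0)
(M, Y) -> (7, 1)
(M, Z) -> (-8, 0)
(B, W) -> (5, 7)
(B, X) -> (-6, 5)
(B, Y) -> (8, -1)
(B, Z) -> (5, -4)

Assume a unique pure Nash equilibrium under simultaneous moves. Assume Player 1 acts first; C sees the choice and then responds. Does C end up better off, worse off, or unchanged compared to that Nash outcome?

worse off

Solve by backward induction (Player 1 leads).
- T: C compares -4, 3, -4, 4 and picks Z; Player 1 would get -6.
- M: C compares -8, 0, 1, 0 and picks Y; Player 1 would get 7.
- B: C compares 7, 5, -1, -4 and picks W; Player 1 would get 5.
Player 1's induced payoffs are -6, 7, 5, so Player 1 commits to M. Subgame-perfect outcome: (M, Y) with payoffs (7, 1).
For the simultaneous game, intersect best replies.
Player 1's best replies: W→B; X→T; Y→B; Z→B.
C's best replies: T→Z; M→Y; B→W.
Only (B, W) has each player best-responding; Nash payoffs (5, 7).
C earns 1 sequentially versus 7 at the Nash outcome: worse off.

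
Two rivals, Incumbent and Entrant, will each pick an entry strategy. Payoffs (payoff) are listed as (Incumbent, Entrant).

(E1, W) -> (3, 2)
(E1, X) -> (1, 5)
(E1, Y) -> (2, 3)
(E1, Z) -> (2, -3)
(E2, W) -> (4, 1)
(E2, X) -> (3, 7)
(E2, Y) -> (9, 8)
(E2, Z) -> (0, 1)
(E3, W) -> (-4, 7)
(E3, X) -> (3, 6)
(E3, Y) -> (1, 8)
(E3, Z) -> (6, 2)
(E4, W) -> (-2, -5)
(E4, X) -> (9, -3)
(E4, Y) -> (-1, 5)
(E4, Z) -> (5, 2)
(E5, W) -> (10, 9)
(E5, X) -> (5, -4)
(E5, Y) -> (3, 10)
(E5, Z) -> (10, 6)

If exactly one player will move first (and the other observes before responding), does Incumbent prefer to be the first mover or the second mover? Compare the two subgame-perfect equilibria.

second

If Incumbent leads: Entrant's best replies are E1→X, E2→Y, E3→Y, E4→Y, E5→Y; Incumbent's induced payoffs 1, 9, 1, -1, 3; outcome (E2, Y), payoffs (9, 8).
If Entrant leads: Incumbent's best replies are W→E5, X→E4, Y→E2, Z→E5; Entrant's induced payoffs 9, -3, 8, 6; outcome (E5, W), payoffs (10, 9).
Incumbent gets 9 moving first and 10 moving second, so Incumbent prefers to move second.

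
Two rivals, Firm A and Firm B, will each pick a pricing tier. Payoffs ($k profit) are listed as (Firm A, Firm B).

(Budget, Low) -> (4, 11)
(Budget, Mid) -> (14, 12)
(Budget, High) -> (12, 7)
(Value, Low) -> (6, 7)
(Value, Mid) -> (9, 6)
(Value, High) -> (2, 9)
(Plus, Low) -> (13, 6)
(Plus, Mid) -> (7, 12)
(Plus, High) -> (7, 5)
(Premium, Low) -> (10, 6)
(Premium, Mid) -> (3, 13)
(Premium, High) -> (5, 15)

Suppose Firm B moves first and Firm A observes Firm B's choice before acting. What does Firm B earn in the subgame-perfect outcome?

12

Backward induction with Firm B moving first.
- Low: Firm A compares 4, 6, 13, 10 and picks Plus; Firm B would get 6.
- Mid: Firm A compares 14, 9, 7, 3 and picks Budget; Firm B would get 12.
- High: Firm A compares 12, 2, 7, 5 and picks Budget; Firm B would get 7.
Among 6, 12, 7, the best is 12 at Mid. Subgame-perfect outcome: (Budget, Mid) with payoffs (14, 12).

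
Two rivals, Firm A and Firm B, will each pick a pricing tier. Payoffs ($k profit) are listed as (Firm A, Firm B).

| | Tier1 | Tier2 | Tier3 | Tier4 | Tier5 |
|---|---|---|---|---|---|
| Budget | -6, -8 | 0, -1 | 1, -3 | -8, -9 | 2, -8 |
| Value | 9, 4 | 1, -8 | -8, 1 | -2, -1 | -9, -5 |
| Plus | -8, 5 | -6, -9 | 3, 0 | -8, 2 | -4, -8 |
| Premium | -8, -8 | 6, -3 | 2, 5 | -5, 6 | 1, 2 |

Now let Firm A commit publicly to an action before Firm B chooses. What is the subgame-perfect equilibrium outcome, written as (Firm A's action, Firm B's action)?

Work backward from Firm B's decision.
- Budget: BR = Tier2, leader payoff 0.
- Value: BR = Tier1, leader payoff 9.
- Plus: BR = Tier1, leader payoff -8.
- Premium: BR = Tier4, leader payoff -5.
Maximizing over 0, 9, -8, -5, Firm A chooses Value. Subgame-perfect outcome: (Value, Tier1) with payoffs (9, 4).

(Value, Tier1)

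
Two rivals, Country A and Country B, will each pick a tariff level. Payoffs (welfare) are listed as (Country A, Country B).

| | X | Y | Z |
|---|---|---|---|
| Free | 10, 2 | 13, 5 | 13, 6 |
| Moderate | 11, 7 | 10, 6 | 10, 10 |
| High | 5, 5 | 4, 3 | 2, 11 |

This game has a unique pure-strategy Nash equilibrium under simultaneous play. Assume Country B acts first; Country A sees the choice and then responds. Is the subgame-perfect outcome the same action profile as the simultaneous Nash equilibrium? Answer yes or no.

no

Country A best-responds to each possible Country B move:
- X: BR = Moderate, leader payoff 7.
- Y: BR = Free, leader payoff 5.
- Z: BR = Free, leader payoff 6.
Among 7, 5, 6, the best is 7 at X. Subgame-perfect outcome: (Moderate, X) with payoffs (11, 7).
Under simultaneous play:
Country A's best replies: X→Moderate; Y→Free; Z→Free.
Country B's best replies: Free→Z; Moderate→Z; High→Z.
Only (Free, Z) has each player best-responding; Nash payoffs (13, 6).
Sequential outcome (Moderate, X) differs from the Nash profile (Free, Z).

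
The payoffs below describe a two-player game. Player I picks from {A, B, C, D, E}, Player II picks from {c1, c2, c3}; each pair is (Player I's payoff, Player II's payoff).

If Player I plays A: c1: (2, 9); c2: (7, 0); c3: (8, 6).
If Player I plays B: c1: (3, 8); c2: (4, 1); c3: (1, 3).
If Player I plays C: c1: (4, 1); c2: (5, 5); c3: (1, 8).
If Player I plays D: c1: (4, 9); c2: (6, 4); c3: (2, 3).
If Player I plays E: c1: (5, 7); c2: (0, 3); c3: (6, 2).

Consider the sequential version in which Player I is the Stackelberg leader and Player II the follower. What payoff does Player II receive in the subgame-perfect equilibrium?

Work backward from Player II's decision.
- A: Player II compares 9, 0, 6 and picks c1; Player I would get 2.
- B: Player II compares 8, 1, 3 and picks c1; Player I would get 3.
- C: Player II compares 1, 5, 8 and picks c3; Player I would get 1.
- D: Player II compares 9, 4, 3 and picks c1; Player I would get 4.
- E: Player II compares 7, 3, 2 and picks c1; Player I would get 5.
Maximizing over 2, 3, 1, 4, 5, Player I chooses E. Subgame-perfect outcome: (E, c1) with payoffs (5, 7).

7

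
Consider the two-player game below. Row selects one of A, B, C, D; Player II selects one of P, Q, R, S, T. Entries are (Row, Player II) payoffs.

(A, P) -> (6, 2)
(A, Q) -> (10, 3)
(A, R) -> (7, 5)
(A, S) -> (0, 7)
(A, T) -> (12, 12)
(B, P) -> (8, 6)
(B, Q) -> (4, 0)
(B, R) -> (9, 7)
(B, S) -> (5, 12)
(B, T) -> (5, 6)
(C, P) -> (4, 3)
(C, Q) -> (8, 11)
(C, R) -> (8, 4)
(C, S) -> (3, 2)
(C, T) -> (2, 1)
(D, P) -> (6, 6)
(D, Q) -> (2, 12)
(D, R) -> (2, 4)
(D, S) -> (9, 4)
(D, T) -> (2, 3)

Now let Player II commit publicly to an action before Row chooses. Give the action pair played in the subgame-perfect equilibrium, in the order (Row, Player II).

(A, T)

Backward induction with Player II moving first.
- P: BR = B, leader payoff 6.
- Q: BR = A, leader payoff 3.
- R: BR = B, leader payoff 7.
- S: BR = D, leader payoff 4.
- T: BR = A, leader payoff 12.
Player II's induced payoffs are 6, 3, 7, 4, 12, so Player II commits to T. Subgame-perfect outcome: (A, T) with payoffs (12, 12).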